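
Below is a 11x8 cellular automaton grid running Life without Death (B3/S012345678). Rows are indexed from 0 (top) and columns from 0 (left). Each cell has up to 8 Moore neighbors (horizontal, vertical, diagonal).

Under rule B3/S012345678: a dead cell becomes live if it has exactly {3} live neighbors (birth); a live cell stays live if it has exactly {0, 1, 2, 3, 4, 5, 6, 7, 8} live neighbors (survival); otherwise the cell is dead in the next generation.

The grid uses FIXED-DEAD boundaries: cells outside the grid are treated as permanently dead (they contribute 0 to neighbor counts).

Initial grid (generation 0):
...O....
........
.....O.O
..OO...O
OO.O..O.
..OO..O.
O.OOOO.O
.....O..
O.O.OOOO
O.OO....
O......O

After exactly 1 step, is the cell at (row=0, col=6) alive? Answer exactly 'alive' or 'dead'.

Answer: dead

Derivation:
Simulating step by step:
Generation 0 (given above): 31 live cells
Generation 1: 45 live cells
...O....
........
.....OOO
.OOOO..O
OO.OO.OO
O.OO..OO
OOOOOO.O
..O..O.O
O.O.OOOO
O.OOOO.O
OO.....O

Cell (0,6) at generation 1: 0 -> dead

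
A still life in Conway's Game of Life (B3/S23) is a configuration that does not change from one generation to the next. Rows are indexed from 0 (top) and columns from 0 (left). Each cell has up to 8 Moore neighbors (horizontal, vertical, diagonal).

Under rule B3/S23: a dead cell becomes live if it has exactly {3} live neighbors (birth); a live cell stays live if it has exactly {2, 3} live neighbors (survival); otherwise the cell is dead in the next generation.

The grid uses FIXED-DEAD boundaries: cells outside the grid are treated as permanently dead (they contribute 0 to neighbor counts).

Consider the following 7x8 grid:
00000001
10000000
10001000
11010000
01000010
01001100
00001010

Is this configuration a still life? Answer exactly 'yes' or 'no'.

Compute generation 1 and compare to generation 0 (given above):
Generation 1:
00000000
00000000
10000000
11100000
01001100
00001010
00001000
Cell (0,7) differs: gen0=1 vs gen1=0 -> NOT a still life.

Answer: no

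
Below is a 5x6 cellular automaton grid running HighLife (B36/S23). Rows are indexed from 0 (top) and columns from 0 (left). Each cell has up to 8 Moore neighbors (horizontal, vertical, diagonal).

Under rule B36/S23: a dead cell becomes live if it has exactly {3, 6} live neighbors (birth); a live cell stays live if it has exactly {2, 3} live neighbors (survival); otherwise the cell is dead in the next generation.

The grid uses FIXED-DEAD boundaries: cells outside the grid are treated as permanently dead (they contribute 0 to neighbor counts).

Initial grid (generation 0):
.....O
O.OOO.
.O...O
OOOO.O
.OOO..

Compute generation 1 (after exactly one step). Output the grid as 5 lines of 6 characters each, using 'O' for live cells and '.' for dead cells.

Simulating step by step:
Generation 0 (given above): 15 live cells
Generation 1: 14 live cells
(generation 1 grid is the final answer)

Answer: ...OO.
.OOOOO
..O..O
O..O..
O..OO.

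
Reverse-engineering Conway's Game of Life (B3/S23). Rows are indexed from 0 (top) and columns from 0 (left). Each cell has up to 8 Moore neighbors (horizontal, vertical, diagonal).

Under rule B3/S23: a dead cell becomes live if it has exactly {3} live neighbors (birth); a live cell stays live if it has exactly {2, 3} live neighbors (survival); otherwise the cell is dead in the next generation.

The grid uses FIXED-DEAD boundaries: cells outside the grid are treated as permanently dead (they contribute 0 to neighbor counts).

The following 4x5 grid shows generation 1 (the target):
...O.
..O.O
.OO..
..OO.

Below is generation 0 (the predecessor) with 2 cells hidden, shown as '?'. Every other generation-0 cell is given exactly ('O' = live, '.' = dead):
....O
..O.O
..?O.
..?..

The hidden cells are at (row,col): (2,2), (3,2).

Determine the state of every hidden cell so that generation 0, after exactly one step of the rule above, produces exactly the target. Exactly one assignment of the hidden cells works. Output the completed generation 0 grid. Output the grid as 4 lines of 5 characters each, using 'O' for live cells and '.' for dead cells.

Answer: ....O
..O.O
..OO.
..O..

Derivation:
Hidden generation-0 cells (in order): (2,2), (3,2).
A hidden cell only influences target cells in its own 3x3 neighborhood. Try each of the 2^2 = 4 assignments, step the completed generation 0 forward once under B3/S23, and compare with the target:
  (2,2)=. (3,2)=. -> step gives (1,2)='.' but target has 'O' -> reject
  (2,2)=. (3,2)=O -> step gives (1,2)='.' but target has 'O' -> reject
  (2,2)=O (3,2)=. -> step gives (2,1)='.' but target has 'O' -> reject
  (2,2)=O (3,2)=O -> step reproduces the target at every cell -> ACCEPT
Unique solution: (2,2)=live, (3,2)=live.
Check: live-neighbor counts of every cell in the completed generation 0:
01131
02252
03342
02231
Applying B3/S23 to generation 0 with these counts gives:
...O.
..O.O
.OO..
..OO.
which matches the target exactly.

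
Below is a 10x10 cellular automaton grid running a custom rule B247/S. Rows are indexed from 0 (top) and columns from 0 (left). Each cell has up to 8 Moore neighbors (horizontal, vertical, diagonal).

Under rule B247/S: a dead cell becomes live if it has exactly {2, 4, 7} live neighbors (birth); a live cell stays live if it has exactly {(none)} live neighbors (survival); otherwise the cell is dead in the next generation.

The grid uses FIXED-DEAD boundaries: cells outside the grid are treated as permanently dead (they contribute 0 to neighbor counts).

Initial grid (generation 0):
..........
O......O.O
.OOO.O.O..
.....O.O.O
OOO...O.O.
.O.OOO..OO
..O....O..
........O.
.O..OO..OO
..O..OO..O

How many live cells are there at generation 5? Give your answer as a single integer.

Answer: 32

Derivation:
Simulating step by step:
Generation 0 (given above): 34 live cells
Generation 1: 26 live cells
........O.
...OO.....
O........O
........O.
....OO.O.O
.......O..
.O...OO.O.
.OOOOOO...
..OO......
.O.O...O..
Generation 2: 25 live cells
...OO.....
........OO
...OO...O.
....OOOO..
........O.
.....O..OO
O.O.O..O..
O.........
OO.....O..
..O.O.....
Generation 3: 30 live cells
........OO
..OOOO.O..
.....O.O..
.........O
.....OOO..
.O.OO.O...
...O.OO..O
..OO..OOO.
..OO......
O..O......
Generation 4: 24 live cells
..O..OOO..
......O.OO
..O.O.O...
....O.....
..OO....O.
.......OO.
.O........
.O..O....O
......O.O.
.O..O.....
Generation 5: 32 live cells
.........O
.OO.O.....
.....O..OO
.O.....O..
....O....O
.O.O.....O
O.O....O.O
O.O..O.OO.
OOOOO..O.O
.....O.O..
Population at generation 5: 32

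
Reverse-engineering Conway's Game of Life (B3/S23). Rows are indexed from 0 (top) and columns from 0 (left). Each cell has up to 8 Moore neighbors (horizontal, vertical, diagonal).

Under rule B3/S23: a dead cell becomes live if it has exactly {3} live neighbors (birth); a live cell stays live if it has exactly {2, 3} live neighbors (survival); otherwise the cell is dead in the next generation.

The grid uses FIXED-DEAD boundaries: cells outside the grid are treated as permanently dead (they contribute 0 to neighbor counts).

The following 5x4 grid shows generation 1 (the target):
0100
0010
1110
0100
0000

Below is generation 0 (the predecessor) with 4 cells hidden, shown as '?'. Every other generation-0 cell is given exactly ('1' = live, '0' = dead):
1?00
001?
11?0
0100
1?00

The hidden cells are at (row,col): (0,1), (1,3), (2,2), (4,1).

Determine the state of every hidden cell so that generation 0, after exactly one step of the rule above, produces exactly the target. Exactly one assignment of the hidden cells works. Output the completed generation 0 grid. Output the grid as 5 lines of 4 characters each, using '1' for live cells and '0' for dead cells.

Answer: 1100
0010
1100
0100
1000

Derivation:
Hidden generation-0 cells (in order): (0,1), (1,3), (2,2), (4,1).
A hidden cell only influences target cells in its own 3x3 neighborhood. Try each of the 2^4 = 16 assignments, step the completed generation 0 forward once under B3/S23, and compare with the target:
  (0,1)=0 (1,3)=0 (2,2)=0 (4,1)=0 -> step gives (0,1)='0' but target has '1' -> reject
  (0,1)=0 (1,3)=0 (2,2)=0 (4,1)=1 -> step gives (0,1)='0' but target has '1' -> reject
  (0,1)=0 (1,3)=0 (2,2)=1 (4,1)=0 -> step gives (0,1)='0' but target has '1' -> reject
  (0,1)=0 (1,3)=0 (2,2)=1 (4,1)=1 -> step gives (0,1)='0' but target has '1' -> reject
  (0,1)=0 (1,3)=1 (2,2)=0 (4,1)=0 -> step gives (0,1)='0' but target has '1' -> reject
  (0,1)=0 (1,3)=1 (2,2)=0 (4,1)=1 -> step gives (0,1)='0' but target has '1' -> reject
  (0,1)=0 (1,3)=1 (2,2)=1 (4,1)=0 -> step gives (0,1)='0' but target has '1' -> reject
  (0,1)=0 (1,3)=1 (2,2)=1 (4,1)=1 -> step gives (0,1)='0' but target has '1' -> reject
  (0,1)=1 (1,3)=0 (2,2)=0 (4,1)=0 -> step reproduces the target at every cell -> ACCEPT
  (0,1)=1 (1,3)=0 (2,2)=0 (4,1)=1 -> step gives (3,1)='0' but target has '1' -> reject
  (0,1)=1 (1,3)=0 (2,2)=1 (4,1)=0 -> step gives (2,1)='0' but target has '1' -> reject
  (0,1)=1 (1,3)=0 (2,2)=1 (4,1)=1 -> step gives (2,1)='0' but target has '1' -> reject
  (0,1)=1 (1,3)=1 (2,2)=0 (4,1)=0 -> step gives (0,2)='1' but target has '0' -> reject
  (0,1)=1 (1,3)=1 (2,2)=0 (4,1)=1 -> step gives (0,2)='1' but target has '0' -> reject
  (0,1)=1 (1,3)=1 (2,2)=1 (4,1)=0 -> step gives (0,2)='1' but target has '0' -> reject
  (0,1)=1 (1,3)=1 (2,2)=1 (4,1)=1 -> step gives (0,2)='1' but target has '0' -> reject
Unique solution: (0,1)=live, (1,3)=dead, (2,2)=dead, (4,1)=dead.
Check: live-neighbor counts of every cell in the completed generation 0:
1221
4521
2331
4320
1210
Applying B3/S23 to generation 0 with these counts gives:
0100
0010
1110
0100
0000
which matches the target exactly.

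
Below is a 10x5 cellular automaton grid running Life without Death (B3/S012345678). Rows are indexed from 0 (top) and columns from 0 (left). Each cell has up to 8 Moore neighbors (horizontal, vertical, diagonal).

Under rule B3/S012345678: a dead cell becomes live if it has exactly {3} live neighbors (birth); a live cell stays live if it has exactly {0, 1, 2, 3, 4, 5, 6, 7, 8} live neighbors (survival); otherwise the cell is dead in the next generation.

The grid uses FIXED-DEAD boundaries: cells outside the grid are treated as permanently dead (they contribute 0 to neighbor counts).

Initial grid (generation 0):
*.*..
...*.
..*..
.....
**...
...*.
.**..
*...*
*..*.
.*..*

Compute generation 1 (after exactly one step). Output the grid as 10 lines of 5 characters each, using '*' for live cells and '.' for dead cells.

Simulating step by step:
Generation 0 (given above): 15 live cells
Generation 1: 24 live cells
(generation 1 grid is the final answer)

Answer: *.*..
.***.
..*..
.*...
**...
*..*.
.***.
*.***
**.**
.*..*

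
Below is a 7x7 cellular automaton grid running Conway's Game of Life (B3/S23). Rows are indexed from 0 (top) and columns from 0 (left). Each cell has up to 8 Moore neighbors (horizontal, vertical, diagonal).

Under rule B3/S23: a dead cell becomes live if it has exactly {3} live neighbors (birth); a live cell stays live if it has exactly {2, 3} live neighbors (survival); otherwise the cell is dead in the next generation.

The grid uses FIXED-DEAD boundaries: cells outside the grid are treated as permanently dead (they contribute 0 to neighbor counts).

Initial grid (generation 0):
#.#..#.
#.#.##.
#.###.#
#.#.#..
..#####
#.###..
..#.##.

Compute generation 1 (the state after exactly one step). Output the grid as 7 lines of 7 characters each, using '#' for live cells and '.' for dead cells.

Simulating step by step:
Generation 0 (given above): 27 live cells
Generation 1: 14 live cells
(generation 1 grid is the final answer)

Answer: ...###.
#.#...#
#.#....
......#
.......
......#
.##.##.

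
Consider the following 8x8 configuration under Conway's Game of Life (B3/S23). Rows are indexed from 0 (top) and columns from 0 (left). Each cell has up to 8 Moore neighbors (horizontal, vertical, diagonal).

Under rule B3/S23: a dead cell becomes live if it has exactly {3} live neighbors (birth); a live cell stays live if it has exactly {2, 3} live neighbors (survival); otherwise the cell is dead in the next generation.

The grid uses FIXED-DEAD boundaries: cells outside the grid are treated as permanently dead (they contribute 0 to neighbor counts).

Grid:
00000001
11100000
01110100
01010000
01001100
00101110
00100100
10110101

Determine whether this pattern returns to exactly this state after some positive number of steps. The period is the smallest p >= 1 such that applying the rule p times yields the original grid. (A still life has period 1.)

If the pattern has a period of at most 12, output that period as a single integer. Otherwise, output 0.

Simulating and comparing each generation to the original:
Gen 0 (original, given above): 24 live cells
Gen 1: 20 live cells, differs from original
Gen 2: 18 live cells, differs from original
Gen 3: 18 live cells, differs from original
Gen 4: 19 live cells, differs from original
Gen 5: 9 live cells, differs from original
Gen 6: 7 live cells, differs from original
Gen 7: 6 live cells, differs from original
Gen 8: 4 live cells, differs from original
Gen 9: 4 live cells, differs from original
Gen 10: 4 live cells, differs from original
Gen 11: 4 live cells, differs from original
Gen 12: 4 live cells, differs from original
No period found within 12 steps.

Answer: 0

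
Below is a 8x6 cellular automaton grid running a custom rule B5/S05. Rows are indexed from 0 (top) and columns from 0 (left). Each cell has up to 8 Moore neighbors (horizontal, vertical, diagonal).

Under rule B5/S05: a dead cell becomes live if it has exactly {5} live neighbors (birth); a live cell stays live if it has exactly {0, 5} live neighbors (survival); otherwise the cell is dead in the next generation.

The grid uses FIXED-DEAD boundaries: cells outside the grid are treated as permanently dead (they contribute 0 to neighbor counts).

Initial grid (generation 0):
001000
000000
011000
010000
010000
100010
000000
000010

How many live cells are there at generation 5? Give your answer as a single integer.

Answer: 3

Derivation:
Simulating step by step:
Generation 0 (given above): 8 live cells
Generation 1: 3 live cells
001000
000000
000000
000000
000000
000010
000000
000010
Generation 2: 3 live cells
001000
000000
000000
000000
000000
000010
000000
000010
Generation 3: 3 live cells
001000
000000
000000
000000
000000
000010
000000
000010
Generation 4: 3 live cells
001000
000000
000000
000000
000000
000010
000000
000010
Generation 5: 3 live cells
001000
000000
000000
000000
000000
000010
000000
000010
Population at generation 5: 3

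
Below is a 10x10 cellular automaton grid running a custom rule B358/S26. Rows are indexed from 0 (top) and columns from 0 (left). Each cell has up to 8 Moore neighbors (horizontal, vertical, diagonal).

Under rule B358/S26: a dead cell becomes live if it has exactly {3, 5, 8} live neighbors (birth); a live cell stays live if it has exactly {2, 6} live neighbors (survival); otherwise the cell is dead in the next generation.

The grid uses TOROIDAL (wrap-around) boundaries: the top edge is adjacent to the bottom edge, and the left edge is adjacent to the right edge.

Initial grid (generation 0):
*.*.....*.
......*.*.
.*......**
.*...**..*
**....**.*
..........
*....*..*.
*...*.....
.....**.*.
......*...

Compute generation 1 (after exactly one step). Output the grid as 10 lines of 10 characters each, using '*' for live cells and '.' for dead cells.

Answer: .........*
**.......*
.....**...
..*..*..*.
.*...*.***
.*....***.
.........*
....*.**..
......**..
.....**..*

Derivation:
Simulating step by step:
Generation 0 (given above): 26 live cells
Generation 1: 27 live cells
(generation 1 grid is the final answer)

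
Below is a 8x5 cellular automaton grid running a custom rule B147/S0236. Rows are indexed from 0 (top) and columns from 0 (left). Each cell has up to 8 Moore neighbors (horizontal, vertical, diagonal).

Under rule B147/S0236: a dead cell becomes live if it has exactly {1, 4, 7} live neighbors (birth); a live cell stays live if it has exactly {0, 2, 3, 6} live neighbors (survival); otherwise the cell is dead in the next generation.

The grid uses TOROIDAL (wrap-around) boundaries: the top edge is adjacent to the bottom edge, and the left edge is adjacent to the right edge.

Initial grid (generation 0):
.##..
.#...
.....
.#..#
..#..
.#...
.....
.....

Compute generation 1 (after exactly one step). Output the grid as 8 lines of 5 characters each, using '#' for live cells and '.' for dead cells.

Simulating step by step:
Generation 0 (given above): 7 live cells
Generation 1: 17 live cells
(generation 1 grid is the final answer)

Answer: .###.
.#.#.
...##
....#
..#.#
#..#.
###..
#..#.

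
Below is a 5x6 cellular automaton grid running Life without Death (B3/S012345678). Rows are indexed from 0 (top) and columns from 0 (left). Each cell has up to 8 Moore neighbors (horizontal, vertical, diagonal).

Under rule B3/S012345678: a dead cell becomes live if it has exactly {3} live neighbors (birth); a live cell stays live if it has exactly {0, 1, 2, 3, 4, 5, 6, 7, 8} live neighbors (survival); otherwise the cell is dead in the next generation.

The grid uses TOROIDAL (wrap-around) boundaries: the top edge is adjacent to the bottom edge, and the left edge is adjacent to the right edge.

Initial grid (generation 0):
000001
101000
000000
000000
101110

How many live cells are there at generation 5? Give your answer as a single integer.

Answer: 20

Derivation:
Simulating step by step:
Generation 0 (given above): 7 live cells
Generation 1: 12 live cells
101011
101000
000000
000100
101111
Generation 2: 15 live cells
101011
101100
000000
001101
101111
Generation 3: 20 live cells
101011
101110
010010
111101
101111
Generation 4: 20 live cells
101011
101110
010010
111101
101111
Generation 5: 20 live cells
101011
101110
010010
111101
101111
Population at generation 5: 20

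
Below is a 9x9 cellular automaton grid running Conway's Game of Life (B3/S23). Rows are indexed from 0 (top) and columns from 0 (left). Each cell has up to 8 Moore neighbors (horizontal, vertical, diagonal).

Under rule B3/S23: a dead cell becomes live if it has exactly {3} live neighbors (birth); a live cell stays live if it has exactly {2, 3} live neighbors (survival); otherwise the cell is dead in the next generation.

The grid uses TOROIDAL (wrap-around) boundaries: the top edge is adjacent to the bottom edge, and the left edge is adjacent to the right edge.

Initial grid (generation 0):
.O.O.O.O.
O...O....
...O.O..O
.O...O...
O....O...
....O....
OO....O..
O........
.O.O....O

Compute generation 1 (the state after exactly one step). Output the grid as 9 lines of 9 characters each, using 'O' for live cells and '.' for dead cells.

Answer: .O.O....O
O.OO.OO.O
O....O...
O....OO..
....OO...
OO...O...
OO.......
..O.....O
.O..O...O

Derivation:
Simulating step by step:
Generation 0 (given above): 21 live cells
Generation 1: 26 live cells
(generation 1 grid is the final answer)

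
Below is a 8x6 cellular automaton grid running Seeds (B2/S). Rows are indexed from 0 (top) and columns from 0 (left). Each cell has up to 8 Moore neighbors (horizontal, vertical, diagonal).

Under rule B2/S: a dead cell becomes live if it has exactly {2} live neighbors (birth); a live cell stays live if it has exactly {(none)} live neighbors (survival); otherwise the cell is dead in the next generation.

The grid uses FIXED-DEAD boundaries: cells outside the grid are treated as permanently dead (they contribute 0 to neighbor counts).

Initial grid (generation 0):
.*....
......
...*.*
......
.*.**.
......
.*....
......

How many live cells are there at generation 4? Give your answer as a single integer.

Simulating step by step:
Generation 0 (given above): 7 live cells
Generation 1: 9 live cells
......
..*.*.
....*.
.....*
..*...
**.**.
......
......
Generation 2: 11 live cells
...*..
.....*
......
...**.
*....*
......
*****.
......
Generation 3: 9 live cells
....*.
....*.
...*.*
.....*
...*..
.....*
......
*...*.
Generation 4: 8 live cells
...*.*
......
......
..**..
.....*
....*.
....**
......
Population at generation 4: 8

Answer: 8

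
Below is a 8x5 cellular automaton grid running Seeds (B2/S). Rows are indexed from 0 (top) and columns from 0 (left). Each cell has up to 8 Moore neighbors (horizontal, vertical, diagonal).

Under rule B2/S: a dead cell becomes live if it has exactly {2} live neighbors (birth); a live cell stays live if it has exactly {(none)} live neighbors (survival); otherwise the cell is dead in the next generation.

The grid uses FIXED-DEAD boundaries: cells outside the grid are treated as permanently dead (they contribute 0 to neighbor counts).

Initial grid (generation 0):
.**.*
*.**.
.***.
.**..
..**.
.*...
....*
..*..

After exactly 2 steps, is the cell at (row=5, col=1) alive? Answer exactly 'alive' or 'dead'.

Simulating step by step:
Generation 0 (given above): 16 live cells
Generation 1: 10 live cells
*....
.....
....*
*...*
*....
....*
.***.
...*.
Generation 2: 9 live cells
.....
.....
...*.
.*.*.
.*.**
*....
.....
.*..*

Cell (5,1) at generation 2: 0 -> dead

Answer: dead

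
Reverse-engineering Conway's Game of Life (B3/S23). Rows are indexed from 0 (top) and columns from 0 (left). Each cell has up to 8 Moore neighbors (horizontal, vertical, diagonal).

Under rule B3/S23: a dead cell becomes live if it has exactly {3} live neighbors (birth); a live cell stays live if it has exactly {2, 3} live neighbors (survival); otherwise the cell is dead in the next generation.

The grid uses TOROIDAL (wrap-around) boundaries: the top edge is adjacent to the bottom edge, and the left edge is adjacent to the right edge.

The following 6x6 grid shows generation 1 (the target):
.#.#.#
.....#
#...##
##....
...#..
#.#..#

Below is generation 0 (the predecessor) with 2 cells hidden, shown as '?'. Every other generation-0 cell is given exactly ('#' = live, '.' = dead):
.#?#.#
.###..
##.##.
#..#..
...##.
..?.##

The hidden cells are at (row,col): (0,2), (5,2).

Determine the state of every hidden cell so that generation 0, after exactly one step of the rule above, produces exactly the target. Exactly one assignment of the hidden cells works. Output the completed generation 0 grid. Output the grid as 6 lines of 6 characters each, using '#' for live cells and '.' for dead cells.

Hidden generation-0 cells (in order): (0,2), (5,2).
A hidden cell only influences target cells in its own 3x3 neighborhood. Try each of the 2^2 = 4 assignments, step the completed generation 0 forward once under B3/S23, and compare with the target:
  (0,2)=. (5,2)=. -> step reproduces the target at every cell -> ACCEPT
  (0,2)=. (5,2)=# -> step gives (0,3)='.' but target has '#' -> reject
  (0,2)=# (5,2)=. -> step gives (0,3)='.' but target has '#' -> reject
  (0,2)=# (5,2)=# -> step gives (0,1)='.' but target has '#' -> reject
Unique solution: (0,2)=dead, (5,2)=dead.
Check: live-neighbor counts of every cell in the completed generation 0:
425352
546453
346433
234454
212344
313453
Applying B3/S23 to generation 0 with these counts gives:
.#.#.#
.....#
#...##
##....
...#..
#.#..#
which matches the target exactly.

Answer: .#.#.#
.###..
##.##.
#..#..
...##.
....##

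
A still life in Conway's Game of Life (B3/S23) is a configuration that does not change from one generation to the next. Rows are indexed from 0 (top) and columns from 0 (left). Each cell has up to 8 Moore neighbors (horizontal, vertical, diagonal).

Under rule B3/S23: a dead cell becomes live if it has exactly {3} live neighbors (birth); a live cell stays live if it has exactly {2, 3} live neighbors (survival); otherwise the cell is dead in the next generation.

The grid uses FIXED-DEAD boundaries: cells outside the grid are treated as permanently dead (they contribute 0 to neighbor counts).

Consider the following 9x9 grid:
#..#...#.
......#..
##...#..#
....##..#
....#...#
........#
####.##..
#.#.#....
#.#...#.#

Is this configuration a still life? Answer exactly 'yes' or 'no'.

Compute generation 1 and compare to generation 0 (given above):
Generation 1:
.........
##....##.
....####.
....##.##
....##.##
.#####.#.
#.####...
#...#.##.
...#.....
Cell (0,0) differs: gen0=1 vs gen1=0 -> NOT a still life.

Answer: no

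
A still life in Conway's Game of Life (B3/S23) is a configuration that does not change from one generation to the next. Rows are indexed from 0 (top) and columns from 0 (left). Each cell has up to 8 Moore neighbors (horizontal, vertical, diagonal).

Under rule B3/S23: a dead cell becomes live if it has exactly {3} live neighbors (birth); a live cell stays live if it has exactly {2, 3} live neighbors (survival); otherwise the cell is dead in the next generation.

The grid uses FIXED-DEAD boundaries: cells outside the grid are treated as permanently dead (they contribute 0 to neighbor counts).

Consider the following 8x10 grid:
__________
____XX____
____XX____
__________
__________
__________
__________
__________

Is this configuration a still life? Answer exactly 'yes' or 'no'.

Compute generation 1 and compare to generation 0 (given above):
Generation 1:
__________
____XX____
____XX____
__________
__________
__________
__________
__________
The grids are IDENTICAL -> still life.

Answer: yes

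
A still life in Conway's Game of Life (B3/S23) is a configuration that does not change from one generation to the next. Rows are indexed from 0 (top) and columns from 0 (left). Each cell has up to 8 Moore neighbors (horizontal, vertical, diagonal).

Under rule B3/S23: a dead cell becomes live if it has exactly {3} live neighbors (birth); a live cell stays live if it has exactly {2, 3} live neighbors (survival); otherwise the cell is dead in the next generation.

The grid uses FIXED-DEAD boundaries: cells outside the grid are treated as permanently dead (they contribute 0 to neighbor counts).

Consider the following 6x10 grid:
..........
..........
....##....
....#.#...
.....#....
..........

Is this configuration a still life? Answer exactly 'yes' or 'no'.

Compute generation 1 and compare to generation 0 (given above):
Generation 1:
..........
..........
....##....
....#.#...
.....#....
..........
The grids are IDENTICAL -> still life.

Answer: yes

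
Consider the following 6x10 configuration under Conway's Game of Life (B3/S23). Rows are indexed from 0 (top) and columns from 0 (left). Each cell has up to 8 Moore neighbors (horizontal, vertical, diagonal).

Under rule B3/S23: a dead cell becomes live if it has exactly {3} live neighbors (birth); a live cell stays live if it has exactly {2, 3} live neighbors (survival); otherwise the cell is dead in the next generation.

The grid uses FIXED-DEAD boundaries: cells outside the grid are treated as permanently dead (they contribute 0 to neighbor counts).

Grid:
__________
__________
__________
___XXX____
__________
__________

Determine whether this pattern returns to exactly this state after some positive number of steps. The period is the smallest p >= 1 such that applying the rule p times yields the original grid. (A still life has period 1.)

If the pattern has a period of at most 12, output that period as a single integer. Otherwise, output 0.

Answer: 2

Derivation:
Simulating and comparing each generation to the original:
Gen 0 (original, given above): 3 live cells
Gen 1: 3 live cells, differs from original
Gen 2: 3 live cells, MATCHES original -> period = 2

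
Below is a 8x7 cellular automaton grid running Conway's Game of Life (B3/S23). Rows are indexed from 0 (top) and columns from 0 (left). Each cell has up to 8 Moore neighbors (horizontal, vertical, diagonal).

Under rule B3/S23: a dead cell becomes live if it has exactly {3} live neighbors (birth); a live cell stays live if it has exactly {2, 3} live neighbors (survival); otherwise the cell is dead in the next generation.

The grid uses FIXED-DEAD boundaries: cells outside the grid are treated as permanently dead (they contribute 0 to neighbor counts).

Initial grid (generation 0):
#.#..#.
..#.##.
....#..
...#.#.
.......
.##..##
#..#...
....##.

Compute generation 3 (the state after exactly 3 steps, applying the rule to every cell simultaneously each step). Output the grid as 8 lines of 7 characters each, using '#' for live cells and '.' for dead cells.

Simulating step by step:
Generation 0 (given above): 17 live cells
Generation 1: 19 live cells
.#.###.
.#..##.
.......
....#..
..#.###
.##....
.###..#
....#..
Generation 2: 20 live cells
..##.#.
..##.#.
....##.
...##..
.##.##.
....#.#
.#.#...
..##...
Generation 3: 15 live cells
(generation 3 grid is the final answer)

Answer: ..##...
..#..##
..#..#.
..#....
..#....
.#..#..
...##..
..##...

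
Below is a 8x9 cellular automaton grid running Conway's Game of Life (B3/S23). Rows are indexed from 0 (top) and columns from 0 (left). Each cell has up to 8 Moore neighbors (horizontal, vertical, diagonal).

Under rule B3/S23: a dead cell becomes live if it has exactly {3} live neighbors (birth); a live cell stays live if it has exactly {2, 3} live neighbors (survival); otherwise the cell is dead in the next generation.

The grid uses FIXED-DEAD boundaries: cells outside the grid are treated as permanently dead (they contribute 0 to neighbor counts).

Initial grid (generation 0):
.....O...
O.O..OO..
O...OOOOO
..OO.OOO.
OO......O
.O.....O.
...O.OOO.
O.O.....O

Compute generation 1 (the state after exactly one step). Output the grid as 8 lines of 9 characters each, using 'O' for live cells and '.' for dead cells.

Answer: .....OO..
.O.......
..O.....O
O.OO.....
OO......O
OOO....OO
.OO...OOO
......OO.

Derivation:
Simulating step by step:
Generation 0 (given above): 28 live cells
Generation 1: 23 live cells
(generation 1 grid is the final answer)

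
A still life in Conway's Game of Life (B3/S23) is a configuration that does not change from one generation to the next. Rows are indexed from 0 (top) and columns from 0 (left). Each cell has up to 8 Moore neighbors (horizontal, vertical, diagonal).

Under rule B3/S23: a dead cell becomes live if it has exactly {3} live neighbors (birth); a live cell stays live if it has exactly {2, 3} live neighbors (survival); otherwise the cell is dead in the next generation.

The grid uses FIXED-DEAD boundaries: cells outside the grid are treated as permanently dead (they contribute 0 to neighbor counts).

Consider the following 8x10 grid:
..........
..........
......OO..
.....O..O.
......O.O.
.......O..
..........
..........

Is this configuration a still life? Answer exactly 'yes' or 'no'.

Answer: yes

Derivation:
Compute generation 1 and compare to generation 0 (given above):
Generation 1:
..........
..........
......OO..
.....O..O.
......O.O.
.......O..
..........
..........
The grids are IDENTICAL -> still life.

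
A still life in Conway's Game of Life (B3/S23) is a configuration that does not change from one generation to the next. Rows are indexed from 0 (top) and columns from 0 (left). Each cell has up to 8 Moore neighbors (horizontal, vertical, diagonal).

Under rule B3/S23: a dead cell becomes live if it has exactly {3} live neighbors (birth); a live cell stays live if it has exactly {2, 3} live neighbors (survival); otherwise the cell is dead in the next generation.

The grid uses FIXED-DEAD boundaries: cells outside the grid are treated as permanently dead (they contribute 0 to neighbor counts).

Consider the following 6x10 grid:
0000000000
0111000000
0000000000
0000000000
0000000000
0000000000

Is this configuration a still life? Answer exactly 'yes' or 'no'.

Answer: no

Derivation:
Compute generation 1 and compare to generation 0 (given above):
Generation 1:
0010000000
0010000000
0010000000
0000000000
0000000000
0000000000
Cell (0,2) differs: gen0=0 vs gen1=1 -> NOT a still life.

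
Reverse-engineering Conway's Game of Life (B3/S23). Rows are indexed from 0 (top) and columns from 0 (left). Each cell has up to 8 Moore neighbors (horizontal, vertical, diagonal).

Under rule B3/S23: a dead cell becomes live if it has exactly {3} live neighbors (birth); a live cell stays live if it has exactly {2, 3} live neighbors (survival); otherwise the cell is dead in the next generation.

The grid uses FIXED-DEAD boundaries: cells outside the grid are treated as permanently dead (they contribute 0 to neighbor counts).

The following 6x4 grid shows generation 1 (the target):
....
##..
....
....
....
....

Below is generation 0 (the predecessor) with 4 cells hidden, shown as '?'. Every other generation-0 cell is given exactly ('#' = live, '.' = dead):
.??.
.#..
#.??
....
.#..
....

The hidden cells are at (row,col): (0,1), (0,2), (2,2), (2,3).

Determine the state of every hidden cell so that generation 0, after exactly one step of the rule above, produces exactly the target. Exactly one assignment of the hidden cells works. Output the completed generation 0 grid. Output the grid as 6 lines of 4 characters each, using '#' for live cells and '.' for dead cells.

Answer: .#..
.#..
#...
....
.#..
....

Derivation:
Hidden generation-0 cells (in order): (0,1), (0,2), (2,2), (2,3).
A hidden cell only influences target cells in its own 3x3 neighborhood. Try each of the 2^4 = 16 assignments, step the completed generation 0 forward once under B3/S23, and compare with the target:
  (0,1)=. (0,2)=. (2,2)=. (2,3)=. -> step gives (1,0)='.' but target has '#' -> reject
  (0,1)=. (0,2)=. (2,2)=. (2,3)=# -> step gives (1,0)='.' but target has '#' -> reject
  (0,1)=. (0,2)=. (2,2)=# (2,3)=. -> step gives (1,0)='.' but target has '#' -> reject
  (0,1)=. (0,2)=. (2,2)=# (2,3)=# -> step gives (1,0)='.' but target has '#' -> reject
  (0,1)=. (0,2)=# (2,2)=. (2,3)=. -> step gives (1,0)='.' but target has '#' -> reject
  (0,1)=. (0,2)=# (2,2)=. (2,3)=# -> step gives (1,0)='.' but target has '#' -> reject
  (0,1)=. (0,2)=# (2,2)=# (2,3)=. -> step gives (1,0)='.' but target has '#' -> reject
  (0,1)=. (0,2)=# (2,2)=# (2,3)=# -> step gives (1,0)='.' but target has '#' -> reject
  (0,1)=# (0,2)=. (2,2)=. (2,3)=. -> step reproduces the target at every cell -> ACCEPT
  (0,1)=# (0,2)=. (2,2)=. (2,3)=# -> step gives (1,2)='#' but target has '.' -> reject
  (0,1)=# (0,2)=. (2,2)=# (2,3)=. -> step gives (1,2)='#' but target has '.' -> reject
  (0,1)=# (0,2)=. (2,2)=# (2,3)=# -> step gives (2,1)='#' but target has '.' -> reject
  (0,1)=# (0,2)=# (2,2)=. (2,3)=. -> step gives (0,1)='#' but target has '.' -> reject
  (0,1)=# (0,2)=# (2,2)=. (2,3)=# -> step gives (0,1)='#' but target has '.' -> reject
  (0,1)=# (0,2)=# (2,2)=# (2,3)=. -> step gives (0,1)='#' but target has '.' -> reject
  (0,1)=# (0,2)=# (2,2)=# (2,3)=# -> step gives (0,1)='#' but target has '.' -> reject
Unique solution: (0,1)=live, (0,2)=dead, (2,2)=dead, (2,3)=dead.
Check: live-neighbor counts of every cell in the completed generation 0:
2120
3220
1210
2210
1010
1110
Applying B3/S23 to generation 0 with these counts gives:
....
##..
....
....
....
....
which matches the target exactly.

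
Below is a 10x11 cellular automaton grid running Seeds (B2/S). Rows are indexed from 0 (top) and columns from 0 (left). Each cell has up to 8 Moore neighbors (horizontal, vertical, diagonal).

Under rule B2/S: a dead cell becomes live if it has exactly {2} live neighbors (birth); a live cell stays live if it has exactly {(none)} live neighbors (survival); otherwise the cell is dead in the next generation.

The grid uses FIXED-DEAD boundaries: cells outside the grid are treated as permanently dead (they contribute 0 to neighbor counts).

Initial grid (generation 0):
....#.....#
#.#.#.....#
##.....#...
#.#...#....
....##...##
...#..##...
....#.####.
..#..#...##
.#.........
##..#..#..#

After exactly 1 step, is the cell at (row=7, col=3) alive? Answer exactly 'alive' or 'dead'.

Simulating step by step:
Generation 0 (given above): 34 live cells
Generation 1: 26 live cells
.#...#...#.
.....#...#.
.....##....
...##..####
.##.....#..
...........
..#........
.#.##......
...####.#..
..#........

Cell (7,3) at generation 1: 1 -> alive

Answer: alive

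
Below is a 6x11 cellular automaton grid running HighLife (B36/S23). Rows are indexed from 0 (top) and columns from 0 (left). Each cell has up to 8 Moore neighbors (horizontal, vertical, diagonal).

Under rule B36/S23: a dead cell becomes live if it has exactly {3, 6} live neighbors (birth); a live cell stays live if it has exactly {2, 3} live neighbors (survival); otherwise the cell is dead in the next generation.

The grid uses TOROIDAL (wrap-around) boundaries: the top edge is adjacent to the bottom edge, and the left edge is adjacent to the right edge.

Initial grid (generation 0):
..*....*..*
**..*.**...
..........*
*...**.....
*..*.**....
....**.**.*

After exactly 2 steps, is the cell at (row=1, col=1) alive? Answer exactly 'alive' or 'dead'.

Simulating step by step:
Generation 0 (given above): 21 live cells
Generation 1: 32 live cells
.*.**....**
**....**..*
.*..*.*...*
*...***...*
*..**..*..*
*..***.****
Generation 2: 22 live cells
.*.*.......
.*.**.**...
.*..**...*.
.*....**.*.
.*...*.*...
.*...***...

Cell (1,1) at generation 2: 1 -> alive

Answer: alive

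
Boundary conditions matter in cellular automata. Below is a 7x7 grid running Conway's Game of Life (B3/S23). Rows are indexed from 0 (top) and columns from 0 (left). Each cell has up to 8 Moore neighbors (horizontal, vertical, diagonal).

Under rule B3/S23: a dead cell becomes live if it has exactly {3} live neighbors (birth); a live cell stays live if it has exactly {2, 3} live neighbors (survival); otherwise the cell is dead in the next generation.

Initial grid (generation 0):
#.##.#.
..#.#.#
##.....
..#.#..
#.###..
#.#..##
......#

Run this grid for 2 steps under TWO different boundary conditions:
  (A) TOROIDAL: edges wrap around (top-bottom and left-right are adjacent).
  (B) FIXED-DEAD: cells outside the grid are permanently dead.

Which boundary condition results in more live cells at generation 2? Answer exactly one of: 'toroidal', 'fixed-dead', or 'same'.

Under TOROIDAL boundary, generation 2:
#......
.......
#.#....
#.#.##.
#.#.#..
..#..##
#......
Population = 14

Under FIXED-DEAD boundary, generation 2:
.##..#.
#.....#
#.#..#.
..#.##.
..#.#..
....#.#
....#.#
Population = 17

Comparison: toroidal=14, fixed-dead=17 -> fixed-dead

Answer: fixed-dead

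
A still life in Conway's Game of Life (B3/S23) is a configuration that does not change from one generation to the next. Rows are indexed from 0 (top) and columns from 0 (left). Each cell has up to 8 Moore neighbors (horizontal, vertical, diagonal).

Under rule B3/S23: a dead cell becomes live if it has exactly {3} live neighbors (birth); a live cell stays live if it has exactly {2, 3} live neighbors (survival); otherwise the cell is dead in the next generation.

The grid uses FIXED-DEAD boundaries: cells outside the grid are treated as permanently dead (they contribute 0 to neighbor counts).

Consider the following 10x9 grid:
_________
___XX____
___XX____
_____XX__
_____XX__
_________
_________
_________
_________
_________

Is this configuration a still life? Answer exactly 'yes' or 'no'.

Compute generation 1 and compare to generation 0 (given above):
Generation 1:
_________
___XX____
___X_____
______X__
_____XX__
_________
_________
_________
_________
_________
Cell (2,4) differs: gen0=1 vs gen1=0 -> NOT a still life.

Answer: no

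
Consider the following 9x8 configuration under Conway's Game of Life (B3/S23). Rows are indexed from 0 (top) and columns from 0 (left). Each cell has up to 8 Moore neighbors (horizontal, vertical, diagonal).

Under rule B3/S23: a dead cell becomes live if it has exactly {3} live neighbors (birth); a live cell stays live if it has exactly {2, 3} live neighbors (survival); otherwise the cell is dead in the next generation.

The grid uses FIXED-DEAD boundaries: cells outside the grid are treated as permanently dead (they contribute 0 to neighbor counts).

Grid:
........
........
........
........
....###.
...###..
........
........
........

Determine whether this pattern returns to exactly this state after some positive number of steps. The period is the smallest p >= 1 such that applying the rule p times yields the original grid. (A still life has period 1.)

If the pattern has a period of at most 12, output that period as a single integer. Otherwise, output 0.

Answer: 2

Derivation:
Simulating and comparing each generation to the original:
Gen 0 (original, given above): 6 live cells
Gen 1: 6 live cells, differs from original
Gen 2: 6 live cells, MATCHES original -> period = 2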